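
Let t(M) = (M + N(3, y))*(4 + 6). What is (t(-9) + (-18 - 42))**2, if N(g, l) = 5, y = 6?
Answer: 10000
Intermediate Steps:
t(M) = 50 + 10*M (t(M) = (M + 5)*(4 + 6) = (5 + M)*10 = 50 + 10*M)
(t(-9) + (-18 - 42))**2 = ((50 + 10*(-9)) + (-18 - 42))**2 = ((50 - 90) - 60)**2 = (-40 - 60)**2 = (-100)**2 = 10000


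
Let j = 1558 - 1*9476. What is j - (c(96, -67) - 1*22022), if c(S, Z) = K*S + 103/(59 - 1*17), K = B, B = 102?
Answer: 181001/42 ≈ 4309.5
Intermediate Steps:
K = 102
c(S, Z) = 103/42 + 102*S (c(S, Z) = 102*S + 103/(59 - 1*17) = 102*S + 103/(59 - 17) = 102*S + 103/42 = 103/42 + 102*S)
j = -7918 (j = 1558 - 9476 = -7918)
j - (c(96, -67) - 1*22022) = -7918 - ((103/42 + 102*96) - 1*22022) = -7918 - ((103/42 + 9792) - 22022) = -7918 - (411367/42 - 22022) = -7918 - 1*(-513557/42) = -7918 + 513557/42 = 181001/42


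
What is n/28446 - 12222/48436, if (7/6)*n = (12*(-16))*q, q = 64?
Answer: -500396541/803722766 ≈ -0.62260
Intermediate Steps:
n = -73728/7 (n = 6*((12*(-16))*64)/7 = 6*(-192*64)/7 = (6/7)*(-12288) = -73728/7 ≈ -10533.)
n/28446 - 12222/48436 = -73728/7/28446 - 12222/48436 = -73728/7*1/28446 - 12222*1/48436 = -12288/33187 - 6111/24218 = -500396541/803722766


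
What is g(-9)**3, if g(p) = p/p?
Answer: 1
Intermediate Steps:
g(p) = 1
g(-9)**3 = 1**3 = 1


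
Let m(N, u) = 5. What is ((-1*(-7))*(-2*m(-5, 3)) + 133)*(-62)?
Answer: -3906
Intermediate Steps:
((-1*(-7))*(-2*m(-5, 3)) + 133)*(-62) = ((-1*(-7))*(-2*5) + 133)*(-62) = (7*(-10) + 133)*(-62) = (-70 + 133)*(-62) = 63*(-62) = -3906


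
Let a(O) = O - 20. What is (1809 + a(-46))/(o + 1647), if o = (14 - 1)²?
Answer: 1743/1816 ≈ 0.95980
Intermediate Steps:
a(O) = -20 + O
o = 169 (o = 13² = 169)
(1809 + a(-46))/(o + 1647) = (1809 + (-20 - 46))/(169 + 1647) = (1809 - 66)/1816 = 1743*(1/1816) = 1743/1816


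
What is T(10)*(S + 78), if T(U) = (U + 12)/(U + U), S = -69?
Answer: 99/10 ≈ 9.9000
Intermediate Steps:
T(U) = (12 + U)/(2*U) (T(U) = (12 + U)/((2*U)) = (12 + U)*(1/(2*U)) = (12 + U)/(2*U))
T(10)*(S + 78) = ((½)*(12 + 10)/10)*(-69 + 78) = ((½)*(⅒)*22)*9 = (11/10)*9 = 99/10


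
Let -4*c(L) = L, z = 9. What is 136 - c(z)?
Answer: 553/4 ≈ 138.25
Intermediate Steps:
c(L) = -L/4
136 - c(z) = 136 - (-1)*9/4 = 136 - 1*(-9/4) = 136 + 9/4 = 553/4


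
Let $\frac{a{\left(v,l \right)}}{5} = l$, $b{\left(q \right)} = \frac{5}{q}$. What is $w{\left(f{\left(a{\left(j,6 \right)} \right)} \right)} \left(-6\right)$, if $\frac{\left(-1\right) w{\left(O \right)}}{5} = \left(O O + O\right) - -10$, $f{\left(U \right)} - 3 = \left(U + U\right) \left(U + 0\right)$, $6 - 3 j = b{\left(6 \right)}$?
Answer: $97578660$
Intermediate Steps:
$j = \frac{31}{18}$ ($j = 2 - \frac{5 \cdot \frac{1}{6}}{3} = 2 - \frac{5}{18} = \frac{31}{18} \approx 1.7222$)
$a{\left(v,l \right)} = 5 l$
$f{\left(U \right)} = 3 + 2 U^{2}$ ($f{\left(U \right)} = 3 + \left(U + U\right) \left(U + 0\right) = 3 + 2 U U = 3 + 2 U^{2}$)
$w{\left(O \right)} = -50 - 5 O - 5 O^{2}$ ($w{\left(O \right)} = - 5 \left(\left(O O + O\right) - -10\right) = - 5 \left(\left(O^{2} + O\right) + 10\right) = - 5 \left(\left(O + O^{2}\right) + 10\right) = - 5 \left(10 + O + O^{2}\right) = -50 - 5 O - 5 O^{2}$)
$w{\left(f{\left(a{\left(j,6 \right)} \right)} \right)} \left(-6\right) = \left(-50 - 5 \left(3 + 2 \left(5 \cdot 6\right)^{2}\right) - 5 \left(3 + 2 \left(5 \cdot 6\right)^{2}\right)^{2}\right) \left(-6\right) = \left(-50 - 5 \left(3 + 2 \cdot 30^{2}\right) - 5 \left(3 + 2 \cdot 30^{2}\right)^{2}\right) \left(-6\right) = \left(-50 - 5 \left(3 + 2 \cdot 900\right) - 5 \left(3 + 2 \cdot 900\right)^{2}\right) \left(-6\right) = \left(-50 - 5 \left(3 + 1800\right) - 5 \left(3 + 1800\right)^{2}\right) \left(-6\right) = \left(-50 - 9015 - 5 \cdot 1803^{2}\right) \left(-6\right) = \left(-50 - 9015 - 16254045\right) \left(-6\right) = \left(-16263110\right) \left(-6\right) = 97578660$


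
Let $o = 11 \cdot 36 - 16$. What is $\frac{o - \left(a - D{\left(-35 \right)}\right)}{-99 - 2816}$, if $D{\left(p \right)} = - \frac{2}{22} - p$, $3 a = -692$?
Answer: $- \frac{21304}{96195} \approx -0.22147$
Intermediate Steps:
$a = - \frac{692}{3}$ ($a = \frac{1}{3} \left(-692\right) = - \frac{692}{3} \approx -230.67$)
$D{\left(p \right)} = - \frac{1}{11} - p$ ($D{\left(p \right)} = \left(-2\right) \frac{1}{22} - p = - \frac{1}{11} - p$)
$o = 380$ ($o = 396 - 16 = 380$)
$\frac{o - \left(a - D{\left(-35 \right)}\right)}{-99 - 2816} = \frac{380 - - \frac{8764}{33}}{-99 - 2816} = \frac{380 + \left(\left(- \frac{1}{11} + 35\right) + \frac{692}{3}\right)}{-2915} = \left(380 + \left(\frac{384}{11} + \frac{692}{3}\right)\right) \left(- \frac{1}{2915}\right) = \left(380 + \frac{8764}{33}\right) \left(- \frac{1}{2915}\right) = \frac{21304}{33} \left(- \frac{1}{2915}\right) = - \frac{21304}{96195}$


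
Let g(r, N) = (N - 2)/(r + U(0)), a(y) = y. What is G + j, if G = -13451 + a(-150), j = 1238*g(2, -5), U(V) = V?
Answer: -17934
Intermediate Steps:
g(r, N) = (-2 + N)/r (g(r, N) = (N - 2)/(r + 0) = (-2 + N)/r)
j = -4333 (j = 1238*((-2 - 5)/2) = 1238*((½)*(-7)) = 1238*(-7/2) = -4333)
G = -13601 (G = -13451 - 150 = -13601)
G + j = -13601 - 4333 = -17934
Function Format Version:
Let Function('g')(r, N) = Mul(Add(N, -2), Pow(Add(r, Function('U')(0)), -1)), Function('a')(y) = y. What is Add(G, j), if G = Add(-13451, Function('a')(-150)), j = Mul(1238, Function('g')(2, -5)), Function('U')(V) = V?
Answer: -17934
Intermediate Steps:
Function('g')(r, N) = Mul(Pow(r, -1), Add(-2, N)) (Function('g')(r, N) = Mul(Add(N, -2), Pow(Add(r, 0), -1)) = Mul(Add(-2, N), Pow(r, -1)) = Mul(Pow(r, -1), Add(-2, N)))
j = -4333 (j = Mul(1238, Mul(Pow(2, -1), Add(-2, -5))) = Mul(1238, Mul(Rational(1, 2), -7)) = Mul(1238, Rational(-7, 2)) = -4333)
G = -13601 (G = Add(-13451, -150) = -13601)
Add(G, j) = Add(-13601, -4333) = -17934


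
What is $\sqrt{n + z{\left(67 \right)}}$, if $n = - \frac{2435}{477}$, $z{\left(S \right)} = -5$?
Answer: $\frac{2 i \sqrt{63865}}{159} \approx 3.1788 i$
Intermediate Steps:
$n = - \frac{2435}{477}$ ($n = \left(-2435\right) \frac{1}{477} = - \frac{2435}{477} \approx -5.1048$)
$\sqrt{n + z{\left(67 \right)}} = \sqrt{- \frac{2435}{477} - 5} = \sqrt{- \frac{4820}{477}} = \frac{2 i \sqrt{63865}}{159}$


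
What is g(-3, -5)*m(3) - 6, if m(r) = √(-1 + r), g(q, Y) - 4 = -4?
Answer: -6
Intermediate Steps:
g(q, Y) = 0 (g(q, Y) = 4 - 4 = 0)
g(-3, -5)*m(3) - 6 = 0*√(-1 + 3) - 6 = 0*√2 - 6 = 0 - 6 = -6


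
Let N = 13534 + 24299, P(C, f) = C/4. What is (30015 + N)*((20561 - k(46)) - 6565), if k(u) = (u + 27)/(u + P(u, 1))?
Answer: 109194164112/115 ≈ 9.4951e+8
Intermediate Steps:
P(C, f) = C/4 (P(C, f) = C*(¼) = C/4)
k(u) = 4*(27 + u)/(5*u) (k(u) = (u + 27)/(u + u/4) = (27 + u)/((5*u/4)) = (27 + u)*(4/(5*u)) = 4*(27 + u)/(5*u))
N = 37833
(30015 + N)*((20561 - k(46)) - 6565) = (30015 + 37833)*((20561 - 4*(27 + 46)/(5*46)) - 6565) = 67848*((20561 - 4*73/(5*46)) - 6565) = 67848*((20561 - 1*146/115) - 6565) = 67848*((20561 - 146/115) - 6565) = 67848*(2364369/115 - 6565) = 67848*(1609394/115) = 109194164112/115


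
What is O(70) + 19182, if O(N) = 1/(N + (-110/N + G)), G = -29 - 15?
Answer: 3280129/171 ≈ 19182.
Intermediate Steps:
G = -44
O(N) = 1/(-44 + N - 110/N) (O(N) = 1/(N + (-110/N - 44)) = 1/(N + (-44 - 110/N)) = 1/(-44 + N - 110/N))
O(70) + 19182 = 70/(-110 + 70² - 44*70) + 19182 = 70/(-110 + 4900 - 3080) + 19182 = 70/1710 + 19182 = 70*(1/1710) + 19182 = 7/171 + 19182 = 3280129/171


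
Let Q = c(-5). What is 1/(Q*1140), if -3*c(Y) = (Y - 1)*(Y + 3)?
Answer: -1/4560 ≈ -0.00021930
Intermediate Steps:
c(Y) = -(-1 + Y)*(3 + Y)/3 (c(Y) = -(Y - 1)*(Y + 3)/3 = -(-1 + Y)*(3 + Y)/3)
Q = -4 (Q = 1 - ⅔*(-5) - ⅓*(-5)² = 1 + 10/3 - ⅓*25 = 1 + 10/3 - 25/3 = -4)
1/(Q*1140) = 1/(-4*1140) = 1/(-4560) = -1/4560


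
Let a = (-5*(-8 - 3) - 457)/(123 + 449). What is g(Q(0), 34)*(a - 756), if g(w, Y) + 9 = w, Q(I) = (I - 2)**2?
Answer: 1082085/286 ≈ 3783.5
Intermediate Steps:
Q(I) = (-2 + I)**2
g(w, Y) = -9 + w
a = -201/286 (a = (-5*(-11) - 457)/572 = (55 - 457)*(1/572) = -402*1/572 = -201/286 ≈ -0.70280)
g(Q(0), 34)*(a - 756) = (-9 + (-2 + 0)**2)*(-201/286 - 756) = (-9 + (-2)**2)*(-216417/286) = (-9 + 4)*(-216417/286) = -5*(-216417/286) = 1082085/286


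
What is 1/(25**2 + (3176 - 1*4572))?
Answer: -1/771 ≈ -0.0012970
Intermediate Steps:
1/(25**2 + (3176 - 1*4572)) = 1/(625 + (3176 - 4572)) = 1/(625 - 1396) = 1/(-771) = -1/771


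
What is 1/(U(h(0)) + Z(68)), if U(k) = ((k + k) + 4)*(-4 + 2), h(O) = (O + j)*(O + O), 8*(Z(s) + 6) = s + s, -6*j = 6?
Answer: 1/3 ≈ 0.33333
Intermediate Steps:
j = -1 (j = -1/6*6 = -1)
Z(s) = -6 + s/4 (Z(s) = -6 + (s + s)/8 = -6 + (2*s)/8 = -6 + s/4)
h(O) = 2*O*(-1 + O) (h(O) = (O - 1)*(O + O) = (-1 + O)*(2*O) = 2*O*(-1 + O))
U(k) = -8 - 4*k (U(k) = (2*k + 4)*(-2) = (4 + 2*k)*(-2) = -8 - 4*k)
1/(U(h(0)) + Z(68)) = 1/((-8 - 8*0*(-1 + 0)) + (-6 + (1/4)*68)) = 1/((-8 - 8*0*(-1)) + (-6 + 17)) = 1/((-8 - 4*0) + 11) = 1/((-8 + 0) + 11) = 1/(-8 + 11) = 1/3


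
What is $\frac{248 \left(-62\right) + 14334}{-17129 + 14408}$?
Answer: $\frac{1042}{2721} \approx 0.38295$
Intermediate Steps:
$\frac{248 \left(-62\right) + 14334}{-17129 + 14408} = \frac{-15376 + 14334}{-2721} = \left(-1042\right) \left(- \frac{1}{2721}\right) = \frac{1042}{2721}$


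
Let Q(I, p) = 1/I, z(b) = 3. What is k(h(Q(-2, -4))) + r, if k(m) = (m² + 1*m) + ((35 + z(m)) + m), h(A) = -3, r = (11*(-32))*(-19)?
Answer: 6729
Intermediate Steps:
r = 6688 (r = -352*(-19) = 6688)
k(m) = 38 + m² + 2*m (k(m) = (m² + 1*m) + ((35 + 3) + m) = (m² + m) + (38 + m) = (m + m²) + (38 + m) = 38 + m² + 2*m)
k(h(Q(-2, -4))) + r = (38 + (-3)² + 2*(-3)) + 6688 = (38 + 9 - 6) + 6688 = 41 + 6688 = 6729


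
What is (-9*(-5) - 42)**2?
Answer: 9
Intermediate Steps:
(-9*(-5) - 42)**2 = (45 - 42)**2 = 3**2 = 9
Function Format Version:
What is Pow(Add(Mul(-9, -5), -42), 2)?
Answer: 9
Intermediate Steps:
Pow(Add(Mul(-9, -5), -42), 2) = Pow(Add(45, -42), 2) = Pow(3, 2) = 9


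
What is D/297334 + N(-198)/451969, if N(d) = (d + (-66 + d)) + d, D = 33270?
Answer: 7420384095/67192875323 ≈ 0.11043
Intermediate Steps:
N(d) = -66 + 3*d (N(d) = (-66 + 2*d) + d = -66 + 3*d)
D/297334 + N(-198)/451969 = 33270/297334 + (-66 + 3*(-198))/451969 = 33270*(1/297334) + (-66 - 594)*(1/451969) = 16635/148667 - 660*1/451969 = 16635/148667 - 660/451969 = 7420384095/67192875323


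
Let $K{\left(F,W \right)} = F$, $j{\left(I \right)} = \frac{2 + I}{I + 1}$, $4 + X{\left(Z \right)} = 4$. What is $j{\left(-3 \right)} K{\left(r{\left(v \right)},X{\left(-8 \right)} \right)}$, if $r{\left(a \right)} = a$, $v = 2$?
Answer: $1$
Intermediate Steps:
$X{\left(Z \right)} = 0$ ($X{\left(Z \right)} = -4 + 4 = 0$)
$j{\left(I \right)} = \frac{2 + I}{1 + I}$
$j{\left(-3 \right)} K{\left(r{\left(v \right)},X{\left(-8 \right)} \right)} = \frac{2 - 3}{1 - 3} \cdot 2 = \frac{1}{-2} \left(-1\right) 2 = \left(- \frac{1}{2}\right) \left(-1\right) 2 = \frac{1}{2} \cdot 2 = 1$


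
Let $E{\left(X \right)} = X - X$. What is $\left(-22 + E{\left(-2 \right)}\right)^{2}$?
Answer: $484$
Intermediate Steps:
$E{\left(X \right)} = 0$
$\left(-22 + E{\left(-2 \right)}\right)^{2} = \left(-22 + 0\right)^{2} = \left(-22\right)^{2} = 484$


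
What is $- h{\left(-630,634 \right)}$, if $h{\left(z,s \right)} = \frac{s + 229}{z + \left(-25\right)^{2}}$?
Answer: $\frac{863}{5} \approx 172.6$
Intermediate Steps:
$h{\left(z,s \right)} = \frac{229 + s}{625 + z}$ ($h{\left(z,s \right)} = \frac{229 + s}{z + 625} = \frac{229 + s}{625 + z}$)
$- h{\left(-630,634 \right)} = - \frac{229 + 634}{625 - 630} = - \frac{863}{-5} = - \frac{\left(-1\right) 863}{5} = \left(-1\right) \left(- \frac{863}{5}\right) = \frac{863}{5}$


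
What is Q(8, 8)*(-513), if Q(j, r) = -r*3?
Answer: 12312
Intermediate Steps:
Q(j, r) = -3*r
Q(8, 8)*(-513) = -3*8*(-513) = -24*(-513) = 12312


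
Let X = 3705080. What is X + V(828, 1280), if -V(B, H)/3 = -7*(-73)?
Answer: 3703547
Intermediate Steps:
V(B, H) = -1533 (V(B, H) = -(-21)*(-73) = -3*511 = -1533)
X + V(828, 1280) = 3705080 - 1533 = 3703547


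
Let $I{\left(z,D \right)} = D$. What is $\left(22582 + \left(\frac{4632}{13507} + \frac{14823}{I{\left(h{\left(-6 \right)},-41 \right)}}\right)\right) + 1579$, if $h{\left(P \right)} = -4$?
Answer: $\frac{13180023358}{553787} \approx 23800.0$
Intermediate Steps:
$\left(22582 + \left(\frac{4632}{13507} + \frac{14823}{I{\left(h{\left(-6 \right)},-41 \right)}}\right)\right) + 1579 = \left(22582 + \left(\frac{4632}{13507} + \frac{14823}{-41}\right)\right) + 1579 = \left(22582 + \left(4632 \cdot \frac{1}{13507} + 14823 \left(- \frac{1}{41}\right)\right)\right) + 1579 = \left(22582 + \left(\frac{4632}{13507} - \frac{14823}{41}\right)\right) + 1579 = \left(22582 - \frac{200024349}{553787}\right) + 1579 = \frac{12305593685}{553787} + 1579 = \frac{13180023358}{553787}$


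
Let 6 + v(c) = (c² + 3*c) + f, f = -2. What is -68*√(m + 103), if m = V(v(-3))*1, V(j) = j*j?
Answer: -68*√167 ≈ -878.75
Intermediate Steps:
v(c) = -8 + c² + 3*c (v(c) = -6 + ((c² + 3*c) - 2) = -6 + (-2 + c² + 3*c) = -8 + c² + 3*c)
V(j) = j²
m = 64 (m = (-8 + (-3)² + 3*(-3))²*1 = (-8 + 9 - 9)²*1 = (-8)²*1 = 64*1 = 64)
-68*√(m + 103) = -68*√(64 + 103) = -68*√167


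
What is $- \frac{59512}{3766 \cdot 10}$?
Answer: $- \frac{14878}{9415} \approx -1.5802$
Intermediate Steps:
$- \frac{59512}{3766 \cdot 10} = - \frac{59512}{37660} = \left(-59512\right) \frac{1}{37660} = - \frac{14878}{9415}$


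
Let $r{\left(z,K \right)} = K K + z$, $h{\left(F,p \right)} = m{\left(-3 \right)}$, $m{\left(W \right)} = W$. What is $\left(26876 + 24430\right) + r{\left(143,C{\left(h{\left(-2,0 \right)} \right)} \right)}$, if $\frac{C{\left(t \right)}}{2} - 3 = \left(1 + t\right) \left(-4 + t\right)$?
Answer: $52605$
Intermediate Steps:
$h{\left(F,p \right)} = -3$
$C{\left(t \right)} = 6 + 2 \left(1 + t\right) \left(-4 + t\right)$
$r{\left(z,K \right)} = z + K^{2}$ ($r{\left(z,K \right)} = K^{2} + z = z + K^{2}$)
$\left(26876 + 24430\right) + r{\left(143,C{\left(h{\left(-2,0 \right)} \right)} \right)} = \left(26876 + 24430\right) + \left(143 + \left(-2 - -18 + 2 \left(-3\right)^{2}\right)^{2}\right) = 51306 + \left(143 + \left(-2 + 18 + 2 \cdot 9\right)^{2}\right) = 51306 + \left(143 + \left(-2 + 18 + 18\right)^{2}\right) = 51306 + \left(143 + 34^{2}\right) = 51306 + \left(143 + 1156\right) = 51306 + 1299 = 52605$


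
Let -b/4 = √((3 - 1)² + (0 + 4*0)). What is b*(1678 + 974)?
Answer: -21216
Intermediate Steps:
b = -8 (b = -4*√((3 - 1)² + (0 + 4*0)) = -4*√(2² + (0 + 0)) = -4*√(4 + 0) = -4*√4 = -4*2 = -8)
b*(1678 + 974) = -8*(1678 + 974) = -8*2652 = -21216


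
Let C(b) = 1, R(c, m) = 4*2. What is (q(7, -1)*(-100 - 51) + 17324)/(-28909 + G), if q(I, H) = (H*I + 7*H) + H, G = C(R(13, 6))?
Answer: -19589/28908 ≈ -0.67763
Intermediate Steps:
R(c, m) = 8
G = 1
q(I, H) = 8*H + H*I (q(I, H) = (7*H + H*I) + H = 8*H + H*I)
(q(7, -1)*(-100 - 51) + 17324)/(-28909 + G) = ((-(8 + 7))*(-100 - 51) + 17324)/(-28909 + 1) = (-1*15*(-151) + 17324)/(-28908) = (-15*(-151) + 17324)*(-1/28908) = (2265 + 17324)*(-1/28908) = 19589*(-1/28908) = -19589/28908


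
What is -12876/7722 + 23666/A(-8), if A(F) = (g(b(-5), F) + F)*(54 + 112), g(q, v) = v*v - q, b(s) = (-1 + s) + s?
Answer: 3295165/7157007 ≈ 0.46041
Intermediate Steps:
b(s) = -1 + 2*s
g(q, v) = v² - q
A(F) = 1826 + 166*F + 166*F² (A(F) = ((F² - (-1 + 2*(-5))) + F)*(54 + 112) = ((F² - (-1 - 10)) + F)*166 = ((F² - 1*(-11)) + F)*166 = ((F² + 11) + F)*166 = ((11 + F²) + F)*166 = (11 + F + F²)*166 = 1826 + 166*F + 166*F²)
-12876/7722 + 23666/A(-8) = -12876/7722 + 23666/(1826 + 166*(-8) + 166*(-8)²) = -12876*1/7722 + 23666/(1826 - 1328 + 166*64) = -2146/1287 + 23666/(1826 - 1328 + 10624) = -2146/1287 + 23666/11122 = -2146/1287 + 23666*(1/11122) = -2146/1287 + 11833/5561 = 3295165/7157007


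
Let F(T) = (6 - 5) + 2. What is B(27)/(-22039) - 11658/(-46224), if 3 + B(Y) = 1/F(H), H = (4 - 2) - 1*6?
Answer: 42842321/169788456 ≈ 0.25233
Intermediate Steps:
H = -4 (H = 2 - 6 = -4)
F(T) = 3 (F(T) = 1 + 2 = 3)
B(Y) = -8/3 (B(Y) = -3 + 1/3 = -8/3)
B(27)/(-22039) - 11658/(-46224) = -8/3/(-22039) - 11658/(-46224) = -8/3*(-1/22039) - 11658*(-1/46224) = 8/66117 + 1943/7704 = 42842321/169788456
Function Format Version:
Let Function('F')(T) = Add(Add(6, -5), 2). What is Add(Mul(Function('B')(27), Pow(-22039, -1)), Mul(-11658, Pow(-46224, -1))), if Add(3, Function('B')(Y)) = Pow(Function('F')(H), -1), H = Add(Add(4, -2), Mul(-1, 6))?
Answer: Rational(42842321, 169788456) ≈ 0.25233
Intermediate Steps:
H = -4 (H = Add(2, -6) = -4)
Function('F')(T) = 3 (Function('F')(T) = Add(1, 2) = 3)
Function('B')(Y) = Rational(-8, 3) (Function('B')(Y) = Add(-3, Pow(3, -1)) = Add(-3, Rational(1, 3)) = Rational(-8, 3))
Add(Mul(Function('B')(27), Pow(-22039, -1)), Mul(-11658, Pow(-46224, -1))) = Add(Mul(Rational(-8, 3), Pow(-22039, -1)), Mul(-11658, Pow(-46224, -1))) = Add(Mul(Rational(-8, 3), Rational(-1, 22039)), Mul(-11658, Rational(-1, 46224))) = Add(Rational(8, 66117), Rational(1943, 7704)) = Rational(42842321, 169788456)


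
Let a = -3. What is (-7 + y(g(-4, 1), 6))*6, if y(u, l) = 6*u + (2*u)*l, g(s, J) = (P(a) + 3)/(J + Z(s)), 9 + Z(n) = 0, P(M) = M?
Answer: -42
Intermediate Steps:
Z(n) = -9 (Z(n) = -9 + 0 = -9)
g(s, J) = 0 (g(s, J) = (-3 + 3)/(J - 9) = 0/(-9 + J) = 0)
y(u, l) = 6*u + 2*l*u
(-7 + y(g(-4, 1), 6))*6 = (-7 + 2*0*(3 + 6))*6 = (-7 + 2*0*9)*6 = (-7 + 0)*6 = -7*6 = -42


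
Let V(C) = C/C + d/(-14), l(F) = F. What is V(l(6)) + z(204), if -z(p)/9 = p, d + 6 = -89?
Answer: -25595/14 ≈ -1828.2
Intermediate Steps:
d = -95 (d = -6 - 89 = -95)
z(p) = -9*p
V(C) = 109/14 (V(C) = C/C - 95/(-14) = 1 - 95*(-1/14) = 1 + 95/14 = 109/14)
V(l(6)) + z(204) = 109/14 - 9*204 = 109/14 - 1836 = -25595/14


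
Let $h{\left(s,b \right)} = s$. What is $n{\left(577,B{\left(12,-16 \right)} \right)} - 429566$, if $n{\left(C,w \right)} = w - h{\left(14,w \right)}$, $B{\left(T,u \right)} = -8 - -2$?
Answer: $-429586$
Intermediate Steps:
$B{\left(T,u \right)} = -6$ ($B{\left(T,u \right)} = -8 + 2 = -6$)
$n{\left(C,w \right)} = -14 + w$ ($n{\left(C,w \right)} = w - 14 = -14 + w$)
$n{\left(577,B{\left(12,-16 \right)} \right)} - 429566 = \left(-14 - 6\right) - 429566 = -20 - 429566 = -429586$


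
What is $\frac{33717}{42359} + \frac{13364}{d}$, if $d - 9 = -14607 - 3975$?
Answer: $\frac{60140165}{786733707} \approx 0.076443$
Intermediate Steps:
$d = -18573$ ($d = 9 - 18582 = -18573$)
$\frac{33717}{42359} + \frac{13364}{d} = \frac{33717}{42359} + \frac{13364}{-18573} = 33717 \cdot \frac{1}{42359} + 13364 \left(- \frac{1}{18573}\right) = \frac{33717}{42359} - \frac{13364}{18573} = \frac{60140165}{786733707}$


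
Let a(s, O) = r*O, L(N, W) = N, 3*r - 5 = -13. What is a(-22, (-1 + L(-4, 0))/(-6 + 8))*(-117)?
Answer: -780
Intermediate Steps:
r = -8/3 (r = 5/3 + (⅓)*(-13) = 5/3 - 13/3 = -8/3 ≈ -2.6667)
a(s, O) = -8*O/3
a(-22, (-1 + L(-4, 0))/(-6 + 8))*(-117) = -8*(-1 - 4)/(3*(-6 + 8))*(-117) = -(-40)/(3*2)*(-117) = -8/3*(-5/2)*(-117) = (20/3)*(-117) = -780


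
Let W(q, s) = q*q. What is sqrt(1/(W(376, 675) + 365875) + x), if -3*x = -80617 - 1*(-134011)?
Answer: 3*I*sqrt(508832118106283)/507251 ≈ 133.41*I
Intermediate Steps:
W(q, s) = q**2
x = -17798 (x = -(-80617 - 1*(-134011))/3 = -(-80617 + 134011)/3 = -1/3*53394 = -17798)
sqrt(1/(W(376, 675) + 365875) + x) = sqrt(1/(376**2 + 365875) - 17798) = sqrt(1/(141376 + 365875) - 17798) = sqrt(1/507251 - 17798) = sqrt(-9028053297/507251) = 3*I*sqrt(508832118106283)/507251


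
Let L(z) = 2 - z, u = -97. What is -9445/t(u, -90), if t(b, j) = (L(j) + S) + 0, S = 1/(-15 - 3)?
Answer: -34002/331 ≈ -102.73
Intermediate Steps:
S = -1/18 (S = 1/(-18) = -1/18 ≈ -0.055556)
t(b, j) = 35/18 - j (t(b, j) = ((2 - j) - 1/18) + 0 = (35/18 - j) + 0 = 35/18 - j)
-9445/t(u, -90) = -9445/(35/18 - 1*(-90)) = -9445/(35/18 + 90) = -9445/1655/18 = -9445*18/1655 = -34002/331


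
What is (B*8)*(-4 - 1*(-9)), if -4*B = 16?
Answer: -160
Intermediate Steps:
B = -4 (B = -¼*16 = -4)
(B*8)*(-4 - 1*(-9)) = (-4*8)*(-4 - 1*(-9)) = -32*(-4 + 9) = -32*5 = -160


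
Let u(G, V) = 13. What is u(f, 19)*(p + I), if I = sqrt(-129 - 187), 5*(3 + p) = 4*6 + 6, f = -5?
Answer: 39 + 26*I*sqrt(79) ≈ 39.0 + 231.09*I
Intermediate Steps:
p = 3 (p = -3 + (4*6 + 6)/5 = -3 + (24 + 6)/5 = -3 + (1/5)*30 = -3 + 6 = 3)
I = 2*I*sqrt(79) (I = sqrt(-316) = 2*I*sqrt(79) ≈ 17.776*I)
u(f, 19)*(p + I) = 13*(3 + 2*I*sqrt(79)) = 39 + 26*I*sqrt(79)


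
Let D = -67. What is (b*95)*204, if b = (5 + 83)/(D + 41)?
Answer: -852720/13 ≈ -65594.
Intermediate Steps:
b = -44/13 (b = (5 + 83)/(-67 + 41) = 88/(-26) = 88*(-1/26) = -44/13 ≈ -3.3846)
(b*95)*204 = -44/13*95*204 = -4180/13*204 = -852720/13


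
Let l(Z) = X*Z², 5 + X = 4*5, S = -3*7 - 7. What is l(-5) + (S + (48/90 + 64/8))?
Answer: 5333/15 ≈ 355.53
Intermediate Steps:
S = -28 (S = -21 - 7 = -28)
X = 15 (X = -5 + 4*5 = -5 + 20 = 15)
l(Z) = 15*Z²
l(-5) + (S + (48/90 + 64/8)) = 15*(-5)² + (-28 + (48/90 + 64/8)) = 15*25 + (-28 + (48*(1/90) + 64*(⅛))) = 375 + (-28 + (8/15 + 8)) = 375 + (-28 + 128/15) = 375 - 292/15 = 5333/15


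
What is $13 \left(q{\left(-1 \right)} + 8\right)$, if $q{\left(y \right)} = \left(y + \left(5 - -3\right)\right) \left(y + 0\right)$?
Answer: $13$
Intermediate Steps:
$q{\left(y \right)} = y \left(8 + y\right)$ ($q{\left(y \right)} = \left(y + \left(5 + 3\right)\right) y = \left(y + 8\right) y = \left(8 + y\right) y = y \left(8 + y\right)$)
$13 \left(q{\left(-1 \right)} + 8\right) = 13 \left(- (8 - 1) + 8\right) = 13 \left(\left(-1\right) 7 + 8\right) = 13 \left(-7 + 8\right) = 13 \cdot 1 = 13$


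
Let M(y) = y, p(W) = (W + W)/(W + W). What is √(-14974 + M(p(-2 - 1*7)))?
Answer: I*√14973 ≈ 122.36*I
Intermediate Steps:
p(W) = 1 (p(W) = (2*W)/((2*W)) = (2*W)*(1/(2*W)) = 1)
√(-14974 + M(p(-2 - 1*7))) = √(-14974 + 1) = √(-14973) = I*√14973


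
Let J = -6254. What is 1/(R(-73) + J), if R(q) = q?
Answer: -1/6327 ≈ -0.00015805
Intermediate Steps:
1/(R(-73) + J) = 1/(-73 - 6254) = 1/(-6327) = -1/6327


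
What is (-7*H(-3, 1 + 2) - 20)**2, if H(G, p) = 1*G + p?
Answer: 400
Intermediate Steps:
H(G, p) = G + p
(-7*H(-3, 1 + 2) - 20)**2 = (-7*(-3 + (1 + 2)) - 20)**2 = (-7*(-3 + 3) - 20)**2 = (-7*0 - 20)**2 = (0 - 20)**2 = (-20)**2 = 400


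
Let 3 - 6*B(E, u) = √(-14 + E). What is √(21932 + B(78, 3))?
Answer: √789522/6 ≈ 148.09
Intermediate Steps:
B(E, u) = ½ - √(-14 + E)/6
√(21932 + B(78, 3)) = √(21932 + (½ - √(-14 + 78)/6)) = √(21932 + (½ - √64/6)) = √(21932 + (½ - ⅙*8)) = √(21932 + (½ - 4/3)) = √(21932 - ⅚) = √(131587/6) = √789522/6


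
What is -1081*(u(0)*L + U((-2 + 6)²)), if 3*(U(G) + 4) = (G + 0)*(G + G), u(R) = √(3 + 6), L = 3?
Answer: -569687/3 ≈ -1.8990e+5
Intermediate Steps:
u(R) = 3 (u(R) = √9 = 3)
U(G) = -4 + 2*G²/3 (U(G) = -4 + ((G + 0)*(G + G))/3 = -4 + (G*(2*G))/3 = -4 + (2*G²)/3 = -4 + 2*G²/3)
-1081*(u(0)*L + U((-2 + 6)²)) = -1081*(3*3 + (-4 + 2*((-2 + 6)²)²/3)) = -1081*(9 + (-4 + 2*(4²)²/3)) = -1081*(9 + (-4 + (⅔)*16²)) = -1081*(9 + (-4 + (⅔)*256)) = -1081*(9 + (-4 + 512/3)) = -1081*(9 + 500/3) = -1081*527/3 = -569687/3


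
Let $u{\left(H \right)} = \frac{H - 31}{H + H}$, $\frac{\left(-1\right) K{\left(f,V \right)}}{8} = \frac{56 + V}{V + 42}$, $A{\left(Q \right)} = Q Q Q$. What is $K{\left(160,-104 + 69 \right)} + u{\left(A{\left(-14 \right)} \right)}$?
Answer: $- \frac{128937}{5488} \approx -23.494$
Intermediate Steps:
$A{\left(Q \right)} = Q^{3}$ ($A{\left(Q \right)} = Q^{2} Q = Q^{3}$)
$K{\left(f,V \right)} = - \frac{8 \left(56 + V\right)}{42 + V}$ ($K{\left(f,V \right)} = - 8 \frac{56 + V}{V + 42} = - 8 \frac{56 + V}{42 + V} = - \frac{8 \left(56 + V\right)}{42 + V}$)
$u{\left(H \right)} = \frac{-31 + H}{2 H}$
$K{\left(160,-104 + 69 \right)} + u{\left(A{\left(-14 \right)} \right)} = \frac{8 \left(-56 - \left(-104 + 69\right)\right)}{42 + \left(-104 + 69\right)} + \frac{-31 + \left(-14\right)^{3}}{2 \left(-14\right)^{3}} = \frac{8 \left(-56 - -35\right)}{42 - 35} + \frac{-31 - 2744}{2 \left(-2744\right)} = \frac{8 \left(-56 + 35\right)}{7} + \frac{1}{2} \left(- \frac{1}{2744}\right) \left(-2775\right) = 8 \cdot \frac{1}{7} \left(-21\right) + \frac{2775}{5488} = -24 + \frac{2775}{5488} = - \frac{128937}{5488}$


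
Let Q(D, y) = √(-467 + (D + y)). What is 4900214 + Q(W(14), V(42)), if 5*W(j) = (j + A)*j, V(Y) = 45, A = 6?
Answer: 4900214 + I*√366 ≈ 4.9002e+6 + 19.131*I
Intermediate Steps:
W(j) = j*(6 + j)/5 (W(j) = ((j + 6)*j)/5 = ((6 + j)*j)/5 = (j*(6 + j))/5 = j*(6 + j)/5)
Q(D, y) = √(-467 + D + y)
4900214 + Q(W(14), V(42)) = 4900214 + √(-467 + (⅕)*14*(6 + 14) + 45) = 4900214 + √(-467 + (⅕)*14*20 + 45) = 4900214 + √(-467 + 56 + 45) = 4900214 + √(-366) = 4900214 + I*√366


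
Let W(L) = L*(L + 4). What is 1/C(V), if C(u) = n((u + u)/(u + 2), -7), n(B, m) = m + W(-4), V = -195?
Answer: -⅐ ≈ -0.14286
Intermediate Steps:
W(L) = L*(4 + L)
n(B, m) = m (n(B, m) = m - 4*(4 - 4) = m - 4*0 = m + 0 = m)
C(u) = -7
1/C(V) = 1/(-7) = -⅐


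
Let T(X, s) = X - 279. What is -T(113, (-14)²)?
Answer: 166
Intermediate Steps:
T(X, s) = -279 + X
-T(113, (-14)²) = -(-279 + 113) = -1*(-166) = 166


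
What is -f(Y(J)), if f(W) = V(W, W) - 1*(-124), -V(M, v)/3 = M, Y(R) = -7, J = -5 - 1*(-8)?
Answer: -145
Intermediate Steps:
J = 3 (J = -5 + 8 = 3)
V(M, v) = -3*M
f(W) = 124 - 3*W (f(W) = -3*W - 1*(-124) = -3*W + 124 = 124 - 3*W)
-f(Y(J)) = -(124 - 3*(-7)) = -(124 + 21) = -1*145 = -145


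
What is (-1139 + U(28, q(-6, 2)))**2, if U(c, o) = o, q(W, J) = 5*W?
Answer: 1366561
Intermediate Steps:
(-1139 + U(28, q(-6, 2)))**2 = (-1139 + 5*(-6))**2 = (-1139 - 30)**2 = (-1169)**2 = 1366561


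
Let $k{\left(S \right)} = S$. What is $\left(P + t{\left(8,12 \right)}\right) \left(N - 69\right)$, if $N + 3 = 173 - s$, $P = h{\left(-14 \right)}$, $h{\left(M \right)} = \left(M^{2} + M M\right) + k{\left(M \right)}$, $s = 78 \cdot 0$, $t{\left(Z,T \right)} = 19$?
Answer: $40097$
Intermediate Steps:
$s = 0$
$h{\left(M \right)} = M + 2 M^{2}$ ($h{\left(M \right)} = \left(M^{2} + M M\right) + M = \left(M^{2} + M^{2}\right) + M = 2 M^{2} + M = M + 2 M^{2}$)
$P = 378$ ($P = - 14 \left(1 + 2 \left(-14\right)\right) = - 14 \left(1 - 28\right) = \left(-14\right) \left(-27\right) = 378$)
$N = 170$ ($N = -3 + \left(173 - 0\right) = -3 + \left(173 + 0\right) = -3 + 173 = 170$)
$\left(P + t{\left(8,12 \right)}\right) \left(N - 69\right) = \left(378 + 19\right) \left(170 - 69\right) = 397 \cdot 101 = 40097$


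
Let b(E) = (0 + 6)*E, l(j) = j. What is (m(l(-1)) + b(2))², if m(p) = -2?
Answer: 100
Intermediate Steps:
b(E) = 6*E
(m(l(-1)) + b(2))² = (-2 + 6*2)² = (-2 + 12)² = 10² = 100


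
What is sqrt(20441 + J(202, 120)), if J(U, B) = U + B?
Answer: 3*sqrt(2307) ≈ 144.09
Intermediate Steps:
J(U, B) = B + U
sqrt(20441 + J(202, 120)) = sqrt(20441 + (120 + 202)) = sqrt(20441 + 322) = sqrt(20763) = 3*sqrt(2307)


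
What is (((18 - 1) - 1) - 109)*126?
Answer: -11718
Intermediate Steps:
(((18 - 1) - 1) - 109)*126 = ((17 - 1) - 109)*126 = (16 - 109)*126 = -93*126 = -11718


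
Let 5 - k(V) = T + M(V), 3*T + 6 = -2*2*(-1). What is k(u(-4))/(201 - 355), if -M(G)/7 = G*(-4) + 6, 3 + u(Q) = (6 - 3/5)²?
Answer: 51361/11550 ≈ 4.4468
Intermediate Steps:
T = -⅔ (T = -2 + (-2*2*(-1))/3 = -2 + (-4*(-1))/3 = -2 + (⅓)*4 = -2 + 4/3 = -⅔ ≈ -0.66667)
u(Q) = 654/25 (u(Q) = -3 + (6 - 3/5)² = -3 + (6 - 3*⅕)² = -3 + (6 - ⅗)² = -3 + (27/5)² = -3 + 729/25 = 654/25)
M(G) = -42 + 28*G (M(G) = -7*(G*(-4) + 6) = -7*(-4*G + 6) = -7*(6 - 4*G) = -42 + 28*G)
k(V) = 143/3 - 28*V (k(V) = 5 - (-⅔ + (-42 + 28*V)) = 5 - (-128/3 + 28*V) = 5 + (128/3 - 28*V) = 143/3 - 28*V)
k(u(-4))/(201 - 355) = (143/3 - 28*654/25)/(201 - 355) = (143/3 - 18312/25)/(-154) = -51361/75*(-1/154) = 51361/11550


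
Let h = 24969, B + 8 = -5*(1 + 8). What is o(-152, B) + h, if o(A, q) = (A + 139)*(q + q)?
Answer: 26347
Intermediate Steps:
B = -53 (B = -8 - 5*(1 + 8) = -8 - 5*9 = -8 - 45 = -53)
o(A, q) = 2*q*(139 + A) (o(A, q) = (139 + A)*(2*q) = 2*q*(139 + A))
o(-152, B) + h = 2*(-53)*(139 - 152) + 24969 = 2*(-53)*(-13) + 24969 = 1378 + 24969 = 26347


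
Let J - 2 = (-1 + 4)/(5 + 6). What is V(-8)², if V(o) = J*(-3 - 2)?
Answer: 15625/121 ≈ 129.13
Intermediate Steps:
J = 25/11 (J = 2 + (-1 + 4)/(5 + 6) = 2 + 3/11 = 25/11 ≈ 2.2727)
V(o) = -125/11 (V(o) = 25*(-3 - 2)/11 = (25/11)*(-5) = -125/11)
V(-8)² = (-125/11)² = 15625/121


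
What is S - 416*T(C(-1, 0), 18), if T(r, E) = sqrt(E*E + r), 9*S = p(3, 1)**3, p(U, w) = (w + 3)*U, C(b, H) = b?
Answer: 192 - 416*sqrt(323) ≈ -7284.4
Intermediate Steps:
p(U, w) = U*(3 + w) (p(U, w) = (3 + w)*U = U*(3 + w))
S = 192 (S = (3*(3 + 1))**3/9 = (3*4)**3/9 = (1/9)*12**3 = (1/9)*1728 = 192)
T(r, E) = sqrt(r + E**2) (T(r, E) = sqrt(E**2 + r) = sqrt(r + E**2))
S - 416*T(C(-1, 0), 18) = 192 - 416*sqrt(-1 + 18**2) = 192 - 416*sqrt(-1 + 324) = 192 - 416*sqrt(323)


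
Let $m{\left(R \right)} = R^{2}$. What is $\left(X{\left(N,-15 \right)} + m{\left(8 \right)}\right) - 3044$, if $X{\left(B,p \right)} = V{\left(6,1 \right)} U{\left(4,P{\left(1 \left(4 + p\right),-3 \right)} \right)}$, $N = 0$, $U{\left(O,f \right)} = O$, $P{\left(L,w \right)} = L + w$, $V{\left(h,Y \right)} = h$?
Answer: $-2956$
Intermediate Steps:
$X{\left(B,p \right)} = 24$ ($X{\left(B,p \right)} = 6 \cdot 4 = 24$)
$\left(X{\left(N,-15 \right)} + m{\left(8 \right)}\right) - 3044 = \left(24 + 8^{2}\right) - 3044 = \left(24 + 64\right) - 3044 = 88 - 3044 = -2956$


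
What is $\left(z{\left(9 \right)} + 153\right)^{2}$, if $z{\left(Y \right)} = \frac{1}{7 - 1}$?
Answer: $\frac{844561}{36} \approx 23460.0$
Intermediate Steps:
$z{\left(Y \right)} = \frac{1}{6}$
$\left(z{\left(9 \right)} + 153\right)^{2} = \left(\frac{1}{6} + 153\right)^{2} = \left(\frac{919}{6}\right)^{2} = \frac{844561}{36}$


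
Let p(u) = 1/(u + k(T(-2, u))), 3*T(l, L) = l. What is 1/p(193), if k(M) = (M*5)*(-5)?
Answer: 629/3 ≈ 209.67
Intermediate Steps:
T(l, L) = l/3
k(M) = -25*M (k(M) = (5*M)*(-5) = -25*M)
p(u) = 1/(50/3 + u) (p(u) = 1/(u - 25*(-2)/3) = 1/(u - 25*(-⅔)) = 1/(u + 50/3) = 1/(50/3 + u))
1/p(193) = 1/(3/(50 + 3*193)) = 1/(3/(50 + 579)) = 1/(3/629) = 629/3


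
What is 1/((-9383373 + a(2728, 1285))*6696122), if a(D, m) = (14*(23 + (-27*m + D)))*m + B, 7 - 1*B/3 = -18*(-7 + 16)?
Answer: -1/3910906387257972 ≈ -2.5570e-16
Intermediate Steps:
B = 507 (B = 21 - (-54)*(-7 + 16) = 21 - (-54)*9 = 21 - 3*(-162) = 21 + 486 = 507)
a(D, m) = 507 + m*(322 - 378*m + 14*D) (a(D, m) = (14*(23 + (-27*m + D)))*m + 507 = (14*(23 + (D - 27*m)))*m + 507 = (14*(23 + D - 27*m))*m + 507 = (322 - 378*m + 14*D)*m + 507 = m*(322 - 378*m + 14*D) + 507 = 507 + m*(322 - 378*m + 14*D))
1/((-9383373 + a(2728, 1285))*6696122) = 1/((-9383373 + (507 - 378*1285² + 322*1285 + 14*2728*1285))*6696122) = (1/6696122)/(-9383373 + (507 - 378*1651225 + 413770 + 49076720)) = (1/6696122)/(-9383373 + (507 - 624163050 + 413770 + 49076720)) = (1/6696122)/(-9383373 - 574672053) = (1/6696122)/(-584055426) = -1/584055426*1/6696122 = -1/3910906387257972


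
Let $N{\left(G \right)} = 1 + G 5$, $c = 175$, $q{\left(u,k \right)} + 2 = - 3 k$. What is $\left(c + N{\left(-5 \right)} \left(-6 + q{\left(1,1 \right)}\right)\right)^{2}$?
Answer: $192721$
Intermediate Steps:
$q{\left(u,k \right)} = -2 - 3 k$
$N{\left(G \right)} = 1 + 5 G$
$\left(c + N{\left(-5 \right)} \left(-6 + q{\left(1,1 \right)}\right)\right)^{2} = \left(175 + \left(1 + 5 \left(-5\right)\right) \left(-6 - 5\right)\right)^{2} = \left(175 + \left(1 - 25\right) \left(-6 - 5\right)\right)^{2} = \left(175 - 24 \left(-6 - 5\right)\right)^{2} = \left(175 - -264\right)^{2} = \left(175 + 264\right)^{2} = 439^{2} = 192721$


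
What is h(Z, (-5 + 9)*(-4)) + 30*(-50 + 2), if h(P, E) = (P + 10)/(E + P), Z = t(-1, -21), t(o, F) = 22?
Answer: -4304/3 ≈ -1434.7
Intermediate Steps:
Z = 22
h(P, E) = (10 + P)/(E + P)
h(Z, (-5 + 9)*(-4)) + 30*(-50 + 2) = (10 + 22)/((-5 + 9)*(-4) + 22) + 30*(-50 + 2) = 32/(4*(-4) + 22) + 30*(-48) = 32/(-16 + 22) - 1440 = 32/6 - 1440 = (⅙)*32 - 1440 = 16/3 - 1440 = -4304/3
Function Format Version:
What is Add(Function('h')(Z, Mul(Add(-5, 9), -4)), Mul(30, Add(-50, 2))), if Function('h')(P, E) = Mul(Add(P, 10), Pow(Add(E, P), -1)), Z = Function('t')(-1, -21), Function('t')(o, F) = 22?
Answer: Rational(-4304, 3) ≈ -1434.7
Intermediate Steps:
Z = 22
Function('h')(P, E) = Mul(Pow(Add(E, P), -1), Add(10, P)) (Function('h')(P, E) = Mul(Add(10, P), Pow(Add(E, P), -1)) = Mul(Pow(Add(E, P), -1), Add(10, P)))
Add(Function('h')(Z, Mul(Add(-5, 9), -4)), Mul(30, Add(-50, 2))) = Add(Mul(Pow(Add(Mul(Add(-5, 9), -4), 22), -1), Add(10, 22)), Mul(30, Add(-50, 2))) = Add(Mul(Pow(Add(Mul(4, -4), 22), -1), 32), Mul(30, -48)) = Add(Mul(Pow(Add(-16, 22), -1), 32), -1440) = Add(Mul(Pow(6, -1), 32), -1440) = Add(Mul(Rational(1, 6), 32), -1440) = Add(Rational(16, 3), -1440) = Rational(-4304, 3)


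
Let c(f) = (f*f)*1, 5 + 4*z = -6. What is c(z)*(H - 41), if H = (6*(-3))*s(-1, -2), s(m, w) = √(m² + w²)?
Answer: -4961/16 - 1089*√5/8 ≈ -614.45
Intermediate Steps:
z = -11/4 (z = -5/4 + (¼)*(-6) = -5/4 - 3/2 = -11/4 ≈ -2.7500)
c(f) = f² (c(f) = f²*1 = f²)
H = -18*√5 (H = (6*(-3))*√((-1)² + (-2)²) = -18*√(1 + 4) = -18*√5 ≈ -40.249)
c(z)*(H - 41) = (-11/4)²*(-18*√5 - 41) = 121*(-41 - 18*√5)/16 = -4961/16 - 1089*√5/8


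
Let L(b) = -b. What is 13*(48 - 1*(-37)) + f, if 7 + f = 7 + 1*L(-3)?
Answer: 1108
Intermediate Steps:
f = 3 (f = -7 + (7 + 1*(-1*(-3))) = -7 + (7 + 1*3) = -7 + (7 + 3) = -7 + 10 = 3)
13*(48 - 1*(-37)) + f = 13*(48 - 1*(-37)) + 3 = 13*(48 + 37) + 3 = 13*85 + 3 = 1105 + 3 = 1108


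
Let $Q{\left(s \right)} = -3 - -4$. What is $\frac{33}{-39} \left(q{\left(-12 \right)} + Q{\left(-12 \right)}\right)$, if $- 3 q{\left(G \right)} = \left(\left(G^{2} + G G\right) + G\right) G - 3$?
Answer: $- \frac{12166}{13} \approx -935.85$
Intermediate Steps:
$Q{\left(s \right)} = 1$ ($Q{\left(s \right)} = -3 + 4 = 1$)
$q{\left(G \right)} = 1 - \frac{G \left(G + 2 G^{2}\right)}{3}$ ($q{\left(G \right)} = - \frac{\left(\left(G^{2} + G G\right) + G\right) G - 3}{3} = - \frac{\left(\left(G^{2} + G^{2}\right) + G\right) G - 3}{3} = - \frac{\left(2 G^{2} + G\right) G - 3}{3} = - \frac{\left(G + 2 G^{2}\right) G - 3}{3} = - \frac{G \left(G + 2 G^{2}\right) - 3}{3} = - \frac{-3 + G \left(G + 2 G^{2}\right)}{3} = 1 - \frac{G \left(G + 2 G^{2}\right)}{3}$)
$\frac{33}{-39} \left(q{\left(-12 \right)} + Q{\left(-12 \right)}\right) = \frac{33}{-39} \left(\left(1 - \frac{2 \left(-12\right)^{3}}{3} - \frac{\left(-12\right)^{2}}{3}\right) + 1\right) = 33 \left(- \frac{1}{39}\right) \left(\left(1 - -1152 - 48\right) + 1\right) = - \frac{11 \left(\left(1 + 1152 - 48\right) + 1\right)}{13} = - \frac{11 \left(1105 + 1\right)}{13} = \left(- \frac{11}{13}\right) 1106 = - \frac{12166}{13}$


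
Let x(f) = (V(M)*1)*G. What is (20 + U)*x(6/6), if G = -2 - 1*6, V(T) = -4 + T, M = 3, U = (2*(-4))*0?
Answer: 160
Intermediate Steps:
U = 0 (U = -8*0 = 0)
G = -8 (G = -2 - 6 = -8)
x(f) = 8 (x(f) = ((-4 + 3)*1)*(-8) = -1*1*(-8) = -1*(-8) = 8)
(20 + U)*x(6/6) = (20 + 0)*8 = 20*8 = 160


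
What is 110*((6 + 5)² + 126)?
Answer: 27170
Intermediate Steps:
110*((6 + 5)² + 126) = 110*(11² + 126) = 110*(121 + 126) = 110*247 = 27170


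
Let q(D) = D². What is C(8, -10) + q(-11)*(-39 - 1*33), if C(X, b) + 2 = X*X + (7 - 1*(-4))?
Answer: -8639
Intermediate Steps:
C(X, b) = 9 + X² (C(X, b) = -2 + (X*X + (7 - 1*(-4))) = -2 + (X² + (7 + 4)) = -2 + (X² + 11) = -2 + (11 + X²) = 9 + X²)
C(8, -10) + q(-11)*(-39 - 1*33) = (9 + 8²) + (-11)²*(-39 - 1*33) = (9 + 64) + 121*(-39 - 33) = 73 + 121*(-72) = 73 - 8712 = -8639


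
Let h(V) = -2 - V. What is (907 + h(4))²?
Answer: 811801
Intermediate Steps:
(907 + h(4))² = (907 + (-2 - 1*4))² = (907 + (-2 - 4))² = (907 - 6)² = 901² = 811801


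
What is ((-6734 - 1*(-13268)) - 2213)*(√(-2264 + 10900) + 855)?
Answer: 3694455 + 8642*√2159 ≈ 4.0960e+6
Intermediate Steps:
((-6734 - 1*(-13268)) - 2213)*(√(-2264 + 10900) + 855) = ((-6734 + 13268) - 2213)*(√8636 + 855) = (6534 - 2213)*(2*√2159 + 855) = 4321*(855 + 2*√2159) = 3694455 + 8642*√2159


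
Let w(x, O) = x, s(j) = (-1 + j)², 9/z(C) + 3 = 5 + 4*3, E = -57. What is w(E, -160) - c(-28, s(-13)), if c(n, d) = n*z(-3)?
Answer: -39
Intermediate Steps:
z(C) = 9/14 (z(C) = 9/(-3 + (5 + 4*3)) = 9/(-3 + (5 + 12)) = 9/(-3 + 17) = 9/14)
c(n, d) = 9*n/14 (c(n, d) = n*(9/14) = 9*n/14)
w(E, -160) - c(-28, s(-13)) = -57 - 9*(-28)/14 = -57 - 1*(-18) = -57 + 18 = -39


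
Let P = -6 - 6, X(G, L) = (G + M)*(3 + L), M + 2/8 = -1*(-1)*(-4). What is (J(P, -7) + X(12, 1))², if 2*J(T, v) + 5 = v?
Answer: 625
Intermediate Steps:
M = -17/4 (M = -¼ - 1*(-1)*(-4) = -¼ + 1*(-4) = -¼ - 4 = -17/4 ≈ -4.2500)
X(G, L) = (3 + L)*(-17/4 + G) (X(G, L) = (G - 17/4)*(3 + L) = (-17/4 + G)*(3 + L) = (3 + L)*(-17/4 + G))
P = -12
J(T, v) = -5/2 + v/2
(J(P, -7) + X(12, 1))² = ((-5/2 + (½)*(-7)) + (-51/4 + 3*12 - 17/4*1 + 12*1))² = ((-5/2 - 7/2) + (-51/4 + 36 - 17/4 + 12))² = (-6 + 31)² = 25² = 625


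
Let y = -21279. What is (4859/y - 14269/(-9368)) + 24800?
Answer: 4943931576539/199341672 ≈ 24801.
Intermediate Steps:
(4859/y - 14269/(-9368)) + 24800 = (4859/(-21279) - 14269/(-9368)) + 24800 = (4859*(-1/21279) - 14269*(-1/9368)) + 24800 = (-4859/21279 + 14269/9368) + 24800 = 258110939/199341672 + 24800 = 4943931576539/199341672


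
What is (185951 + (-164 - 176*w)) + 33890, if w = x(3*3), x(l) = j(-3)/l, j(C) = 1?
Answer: 1976917/9 ≈ 2.1966e+5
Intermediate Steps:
x(l) = 1/l
w = ⅑ (w = 1/(3*3) = 1/9 = ⅑ ≈ 0.11111)
(185951 + (-164 - 176*w)) + 33890 = (185951 + (-164 - 176*⅑)) + 33890 = (185951 + (-164 - 176/9)) + 33890 = (185951 - 1652/9) + 33890 = 1671907/9 + 33890 = 1976917/9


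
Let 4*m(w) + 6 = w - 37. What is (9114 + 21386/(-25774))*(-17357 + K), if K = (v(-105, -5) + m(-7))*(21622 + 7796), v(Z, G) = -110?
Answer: -425262681293350/12887 ≈ -3.2999e+10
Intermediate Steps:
m(w) = -43/4 + w/4 (m(w) = -3/2 + (w - 37)/4 = -3/2 + (-37 + w)/4 = -3/2 + (-37/4 + w/4) = -43/4 + w/4)
K = -3603705 (K = (-110 + (-43/4 + (¼)*(-7)))*(21622 + 7796) = (-110 + (-43/4 - 7/4))*29418 = (-110 - 25/2)*29418 = -245/2*29418 = -3603705)
(9114 + 21386/(-25774))*(-17357 + K) = (9114 + 21386/(-25774))*(-17357 - 3603705) = (9114 + 21386*(-1/25774))*(-3621062) = (9114 - 10693/12887)*(-3621062) = (117441425/12887)*(-3621062) = -425262681293350/12887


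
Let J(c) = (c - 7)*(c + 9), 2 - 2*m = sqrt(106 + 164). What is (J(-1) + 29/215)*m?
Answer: -13731/215 + 41193*sqrt(30)/430 ≈ 460.84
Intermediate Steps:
m = 1 - 3*sqrt(30)/2 (m = 1 - sqrt(106 + 164)/2 = 1 - 3*sqrt(30)/2 ≈ -7.2158)
J(c) = (-7 + c)*(9 + c)
(J(-1) + 29/215)*m = ((-63 + (-1)**2 + 2*(-1)) + 29/215)*(1 - 3*sqrt(30)/2) = ((-63 + 1 - 2) + 29*(1/215))*(1 - 3*sqrt(30)/2) = (-64 + 29/215)*(1 - 3*sqrt(30)/2) = -13731*(1 - 3*sqrt(30)/2)/215 = -13731/215 + 41193*sqrt(30)/430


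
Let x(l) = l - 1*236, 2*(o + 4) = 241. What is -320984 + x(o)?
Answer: -642207/2 ≈ -3.2110e+5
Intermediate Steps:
o = 233/2 (o = -4 + (½)*241 = -4 + 241/2 = 233/2 ≈ 116.50)
x(l) = -236 + l (x(l) = l - 236 = -236 + l)
-320984 + x(o) = -320984 + (-236 + 233/2) = -320984 - 239/2 = -642207/2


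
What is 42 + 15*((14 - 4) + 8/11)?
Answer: 2232/11 ≈ 202.91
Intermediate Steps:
42 + 15*((14 - 4) + 8/11) = 42 + 15*(10 + 8*(1/11)) = 42 + 15*(10 + 8/11) = 42 + 15*(118/11) = 42 + 1770/11 = 2232/11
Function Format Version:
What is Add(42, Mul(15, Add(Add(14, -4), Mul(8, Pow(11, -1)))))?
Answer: Rational(2232, 11) ≈ 202.91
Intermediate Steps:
Add(42, Mul(15, Add(Add(14, -4), Mul(8, Pow(11, -1))))) = Add(42, Mul(15, Add(10, Mul(8, Rational(1, 11))))) = Add(42, Mul(15, Add(10, Rational(8, 11)))) = Add(42, Mul(15, Rational(118, 11))) = Add(42, Rational(1770, 11)) = Rational(2232, 11)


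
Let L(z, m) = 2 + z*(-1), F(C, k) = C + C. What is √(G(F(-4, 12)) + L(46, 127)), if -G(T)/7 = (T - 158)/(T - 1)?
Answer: I*√1558/3 ≈ 13.157*I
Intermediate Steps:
F(C, k) = 2*C
L(z, m) = 2 - z
G(T) = -7*(-158 + T)/(-1 + T) (G(T) = -7*(T - 158)/(T - 1) = -7*(-158 + T)/(-1 + T))
√(G(F(-4, 12)) + L(46, 127)) = √(7*(158 - 2*(-4))/(-1 + 2*(-4)) + (2 - 1*46)) = √(7*(158 - 1*(-8))/(-1 - 8) + (2 - 46)) = √(7*(158 + 8)/(-9) - 44) = √(7*(-⅑)*166 - 44) = √(-1162/9 - 44) = √(-1558/9) = I*√1558/3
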